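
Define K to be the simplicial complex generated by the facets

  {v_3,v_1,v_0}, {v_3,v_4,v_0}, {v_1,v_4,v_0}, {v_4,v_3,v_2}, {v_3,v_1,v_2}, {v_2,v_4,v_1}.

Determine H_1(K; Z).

Fix the vertex order v_0 < v_1 < v_2 < v_3 < v_4 and write every simplex with vertices in increasing order. Then dim K = 2 and the simplices of K are:

  0-simplices (5): [v_0], [v_1], [v_2], [v_3], [v_4]
  1-simplices (9): [v_0,v_1], [v_0,v_3], [v_0,v_4], [v_1,v_2], [v_1,v_3], [v_1,v_4], [v_2,v_3], [v_2,v_4], [v_3,v_4]
  2-simplices (6): [v_0,v_1,v_3], [v_0,v_1,v_4], [v_0,v_3,v_4], [v_1,v_2,v_3], [v_1,v_2,v_4], [v_2,v_3,v_4]

giving chain groups C_0 ≅ Z^5, C_1 ≅ Z^9, C_2 ≅ Z^6.

∂_1: C_1 → C_0 is given by ∂[p,q] = [q] − [p].
This gives a 5×9 integer matrix of rank 4; reducing to Smith normal form yields diagonal entries (1,1,1,1).

∂_2: C_2 → C_1 sends each 2-simplex [p,q,r] to [q,r] − [p,r] + [p,q]. For instance
  ∂[v_0,v_1,v_3] = [v_1,v_3] − [v_0,v_3] + [v_0,v_1],
  ∂[v_1,v_2,v_4] = [v_2,v_4] − [v_1,v_4] + [v_1,v_2].
This gives a 9×6 integer matrix of rank 5; reducing to Smith normal form yields diagonal entries (1,1,1,1,1).

Now H_k = ker ∂_k / im ∂_{k+1}, so:

  H_1: rank ker ∂_1 − rank ∂_2 = (9 − 4) − 5 = 0, and the invariant factors of ∂_2 are all 1, so H_1 ≅ 0.

H_1 = 0.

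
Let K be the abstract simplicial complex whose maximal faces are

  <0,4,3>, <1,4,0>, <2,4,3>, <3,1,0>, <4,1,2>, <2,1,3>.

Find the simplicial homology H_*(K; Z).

Fix the vertex order 0 < 1 < 2 < 3 < 4 and write every simplex with vertices in increasing order. Then dim K = 2 and the simplices of K are:

  0-simplices (5): [0], [1], [2], [3], [4]
  1-simplices (9): [0,1], [0,3], [0,4], [1,2], [1,3], [1,4], [2,3], [2,4], [3,4]
  2-simplices (6): [0,1,3], [0,1,4], [0,3,4], [1,2,3], [1,2,4], [2,3,4]

Hence C_0 ≅ Z^5, C_1 ≅ Z^9, C_2 ≅ Z^6.

∂_1: C_1 → C_0 sends each edge [p,q] (with p < q) to q − p.
This gives a 5×9 integer matrix of rank 4; reducing to Smith normal form yields diagonal entries (1,1,1,1).

∂_2: C_2 → C_1 sends each 2-simplex [p,q,r] to [q,r] − [p,r] + [p,q]. For instance
  ∂[0,1,4] = [1,4] − [0,4] + [0,1],
  ∂[1,2,3] = [2,3] − [1,3] + [1,2].
As a 9×6 matrix over Z this has rank 5, with invariant factors (1,1,1,1,1).

Reading off H_k = ker ∂_k / im ∂_{k+1}:

  H_0: rank C_0 − rank ∂_1 = 5 − 4 = 1, and the invariant factors of ∂_1 are all 1, so H_0 = Z.
  H_1: rank ker ∂_1 − rank ∂_2 = (9 − 4) − 5 = 0, and the invariant factors of ∂_2 are all 1, so H_1 = 0.
  H_2: rank ker ∂_2 − rank ∂_3 = (6 − 5) − 0 = 1, and there is no ∂_3, so H_2 = Z.

(K is a triangulation of the 2-sphere S^2.)

H_0 ≅ Z,  H_1 = 0,  H_2 ≅ Z.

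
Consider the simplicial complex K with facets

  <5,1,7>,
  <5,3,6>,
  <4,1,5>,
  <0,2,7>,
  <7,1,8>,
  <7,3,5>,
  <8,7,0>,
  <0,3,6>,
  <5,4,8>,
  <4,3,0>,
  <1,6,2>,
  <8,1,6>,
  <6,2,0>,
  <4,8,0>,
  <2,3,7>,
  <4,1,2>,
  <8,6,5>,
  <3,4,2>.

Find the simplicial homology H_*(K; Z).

H_0 = Z,  H_1 = Z ⊕ Z_2,  H_2 = 0.

Order the vertices as 0 < 1 < 2 < 3 < 4 < 5 < 6 < 7 < 8. Listing each simplex with vertices in this order, K has dimension 2 with simplices:

  0-simplices (9): [0], [1], [2], [3], [4], [5], [6], [7], [8]
  1-simplices (27): (27 of them)
  2-simplices (18): [0,2,6], [0,2,7], [0,3,4], [0,3,6], [0,4,8], [0,7,8], [1,2,4], [1,2,6], [1,4,5], [1,5,7], [1,6,8], [1,7,8], [2,3,4], [2,3,7], [3,5,6], [3,5,7], [4,5,8], [5,6,8]

Hence C_0 ≅ Z^9, C_1 ≅ Z^27, C_2 ≅ Z^18.

Boundary ∂_1: C_1 → C_0 maps an edge to its endpoints' difference, ∂[p,q] = q − p.
As a 9×27 matrix over Z this has rank 8, with invariant factors (1,1,1,1,1,1,1,1).

∂_2: C_2 → C_1 maps a triangle to the signed sum of its edges. For instance
  ∂[0,7,8] = [7,8] − [0,8] + [0,7],
  ∂[3,5,6] = [5,6] − [3,6] + [3,5].
This gives a 27×18 integer matrix of rank 18; reducing to Smith normal form yields diagonal entries (1,1,1,1,1,1,1,1,1,1,1,1,1,1,1,1,1,2).

From H_k ≅ ker(∂_k) / im(∂_{k+1}) we obtain:

  H_0: rank C_0 − rank ∂_1 = 9 − 8 = 1, and the invariant factors of ∂_1 are all 1, so H_0 ≅ Z.
  H_1: rank ker ∂_1 − rank ∂_2 = (27 − 8) − 18 = 1, and ∂_2 has invariant factor 2 > 1, so H_1 ≅ Z ⊕ Z_2.
  H_2: rank ker ∂_2 − rank ∂_3 = (18 − 18) − 0 = 0, and there is no ∂_3, so H_2 ≅ 0.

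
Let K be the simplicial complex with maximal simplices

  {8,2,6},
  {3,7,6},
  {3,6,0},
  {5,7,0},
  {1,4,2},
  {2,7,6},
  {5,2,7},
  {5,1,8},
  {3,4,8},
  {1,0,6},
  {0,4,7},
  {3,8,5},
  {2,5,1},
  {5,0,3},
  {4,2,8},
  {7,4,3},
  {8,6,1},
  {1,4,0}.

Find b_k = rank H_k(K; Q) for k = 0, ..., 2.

K has 9 vertices, 27 edges, 18 triangles.
rank ∂_0 = 0, rank ∂_1 = 8 ⇒ b_0 = 9 − 0 − 8 = 1; all invariant factors of ∂_1 are 1 so no torsion. So H_0 ≅ Z.
rank ∂_1 = 8, rank ∂_2 = 18 ⇒ b_1 = 27 − 8 − 18 = 1; ∂_2 has invariant factor(s) [2] giving torsion. So H_1 ≅ Z ⊕ Z/2.
rank ∂_2 = 18, rank ∂_3 = 0 ⇒ b_2 = 18 − 18 − 0 = 0. So H_2 ≅ 0.

b_0 = 1, b_1 = 1, b_2 = 0.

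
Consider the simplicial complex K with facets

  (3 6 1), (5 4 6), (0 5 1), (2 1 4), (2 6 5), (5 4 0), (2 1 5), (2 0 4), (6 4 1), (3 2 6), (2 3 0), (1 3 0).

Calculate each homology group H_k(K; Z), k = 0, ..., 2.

H_0 = Z,  H_1 = Z/2,  H_2 = 0.

We work with the vertex ordering 0 < 1 < 2 < 3 < 4 < 5 < 6. The simplices of K, each written with vertices in increasing order, are:

  0-simplices (7): [0], [1], [2], [3], [4], [5], [6]
  1-simplices (18): [0,1], [0,2], [0,3], [0,4], [0,5], [1,2], [1,3], [1,4], [1,5], [1,6], [2,3], [2,4], [2,5], [2,6], [3,6], [4,5], [4,6], [5,6]
  2-simplices (12): [0,1,3], [0,1,5], [0,2,3], [0,2,4], [0,4,5], [1,2,4], [1,2,5], [1,3,6], [1,4,6], [2,3,6], [2,5,6], [4,5,6]

giving chain groups C_0 ≅ Z^7, C_1 ≅ Z^18, C_2 ≅ Z^12.

∂_1: C_1 → C_0 sends each edge [p,q] (with p < q) to q − p. For instance
  ∂[0,3] = [3] − [0].
This gives a 7×18 integer matrix of rank 6; reducing to Smith normal form yields diagonal entries (1,1,1,1,1,1).

Boundary ∂_2: C_2 → C_1 sends each 2-simplex [p,q,r] to [q,r] − [p,r] + [p,q]. For instance
  ∂[1,4,6] = [4,6] − [1,6] + [1,4],
  ∂[1,3,6] = [3,6] − [1,6] + [1,3].
The resulting 18×12 matrix has rank 12, and its Smith normal form has invariant factors (1,1,1,1,1,1,1,1,1,1,1,2).

Reading off H_k = ker ∂_k / im ∂_{k+1}:

  H_0: rank C_0 − rank ∂_1 = 7 − 6 = 1, and the invariant factors of ∂_1 are all 1, so H_0 = Z.
  H_1: rank ker ∂_1 − rank ∂_2 = (18 − 6) − 12 = 0, and ∂_2 has invariant factor 2 > 1, so H_1 = Z/2.
  H_2: rank ker ∂_2 − rank ∂_3 = (12 − 12) − 0 = 0, and there is no ∂_3, so H_2 = 0.

As a check, the Euler characteristic is 7 − 18 + 12 = 1, which agrees with 1 − 0 + 0 = 1.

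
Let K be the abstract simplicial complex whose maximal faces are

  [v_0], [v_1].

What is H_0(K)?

Order the vertices as v_0 < v_1. Listing each simplex with vertices in this order, K has dimension 0 with simplices:

  0-simplices (2): [v_0], [v_1]

giving chain groups C_0 ≅ Z^2.

Now H_k = ker ∂_k / im ∂_{k+1}, so:

  H_0: rank C_0 − rank ∂_1 = 2 − 0 = 2, and there is no ∂_1, so H_0 ≅ Z^2.

H_0 = Z^2.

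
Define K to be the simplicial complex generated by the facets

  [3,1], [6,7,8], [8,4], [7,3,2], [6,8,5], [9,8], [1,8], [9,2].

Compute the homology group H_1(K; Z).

Order the vertices as 1 < 2 < 3 < 4 < 5 < 6 < 7 < 8 < 9. Listing each simplex with vertices in this order, K has dimension 2 with simplices:

  0-simplices (9): [1], [2], [3], [4], [5], [6], [7], [8], [9]
  1-simplices (13): [1,3], [1,8], [2,3], [2,7], [2,9], [3,7], [4,8], [5,6], [5,8], [6,7], [6,8], [7,8], [8,9]
  2-simplices (3): [2,3,7], [5,6,8], [6,7,8]

so the chain groups are C_0 ≅ Z^9, C_1 ≅ Z^13, C_2 ≅ Z^3.

The boundary map ∂_1: C_1 → C_0 maps an edge to its endpoints' difference, ∂[p,q] = q − p. For instance
  ∂[6,7] = [7] − [6].
The resulting 9×13 matrix has rank 8, and its Smith normal form has invariant factors (1,1,1,1,1,1,1,1).

The boundary map ∂_2: C_2 → C_1 acts by ∂[p,q,r] = [q,r] − [p,r] + [p,q]. For instance
  ∂[5,6,8] = [6,8] − [5,8] + [5,6],
  ∂[2,3,7] = [3,7] − [2,7] + [2,3].
The 13×3 boundary matrix has rank 3 and Smith normal form diag(1,1,1).

Computing H_k = (kernel of ∂_k) / (image of ∂_{k+1}):

  H_1: rank ker ∂_1 − rank ∂_2 = (13 − 8) − 3 = 2, and the invariant factors of ∂_2 are all 1, so H_1 = Z^2.

H_1 ≅ Z^2.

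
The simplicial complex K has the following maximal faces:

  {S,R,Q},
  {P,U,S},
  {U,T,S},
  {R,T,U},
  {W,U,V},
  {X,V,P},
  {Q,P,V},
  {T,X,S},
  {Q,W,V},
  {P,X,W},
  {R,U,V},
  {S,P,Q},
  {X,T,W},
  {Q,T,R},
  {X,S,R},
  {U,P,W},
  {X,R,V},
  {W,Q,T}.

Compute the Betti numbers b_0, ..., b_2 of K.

K has 9 vertices, 27 edges, 18 triangles.
rank ∂_0 = 0, rank ∂_1 = 8 ⇒ b_0 = 9 − 0 − 8 = 1; all invariant factors of ∂_1 are 1 so no torsion. So H_0 = Z.
rank ∂_1 = 8, rank ∂_2 = 18 ⇒ b_1 = 27 − 8 − 18 = 1; ∂_2 has invariant factor(s) [2] giving torsion. So H_1 = Z ⊕ Z/2.
rank ∂_2 = 18, rank ∂_3 = 0 ⇒ b_2 = 18 − 18 − 0 = 0. So H_2 = 0.

b_0 = 1, b_1 = 1, b_2 = 0.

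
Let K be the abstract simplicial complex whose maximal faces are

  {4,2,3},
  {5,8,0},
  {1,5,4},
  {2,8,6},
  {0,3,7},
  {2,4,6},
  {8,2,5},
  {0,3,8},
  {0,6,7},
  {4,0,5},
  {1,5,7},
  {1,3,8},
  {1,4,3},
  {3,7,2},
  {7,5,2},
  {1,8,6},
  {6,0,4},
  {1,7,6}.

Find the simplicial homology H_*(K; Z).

H_0 ≅ Z,  H_1 ≅ Z^2,  H_2 ≅ Z.

Order the vertices as 0 < 1 < 2 < 3 < 4 < 5 < 6 < 7 < 8. Listing each simplex with vertices in this order, K has dimension 2 with simplices:

  0-simplices (9): [0], [1], [2], [3], [4], [5], [6], [7], [8]
  1-simplices (27): (27 of them)
  2-simplices (18): [0,3,7], [0,3,8], [0,4,5], [0,4,6], [0,5,8], [0,6,7], [1,3,4], [1,3,8], [1,4,5], [1,5,7], [1,6,7], [1,6,8], [2,3,4], [2,3,7], [2,4,6], [2,5,7], [2,5,8], [2,6,8]

giving chain groups C_0 ≅ Z^9, C_1 ≅ Z^27, C_2 ≅ Z^18.

∂_1: C_1 → C_0 maps an edge to its endpoints' difference, ∂[p,q] = q − p. For instance
  ∂[5,7] = [7] − [5].
The resulting 9×27 matrix has rank 8, and its Smith normal form has invariant factors (1,1,1,1,1,1,1,1).

∂_2: C_2 → C_1 sends each 2-simplex [p,q,r] to [q,r] − [p,r] + [p,q]. For instance
  ∂[0,5,8] = [5,8] − [0,8] + [0,5],
  ∂[1,3,4] = [3,4] − [1,4] + [1,3].
As a 27×18 matrix over Z this has rank 17, with invariant factors (1,1,1,1,1,1,1,1,1,1,1,1,1,1,1,1,1).

Now H_k = ker ∂_k / im ∂_{k+1}, so:

  H_0: rank C_0 − rank ∂_1 = 9 − 8 = 1, and the invariant factors of ∂_1 are all 1, so H_0 = Z.
  H_1: rank ker ∂_1 − rank ∂_2 = (27 − 8) − 17 = 2, and the invariant factors of ∂_2 are all 1, so H_1 = Z^2.
  H_2: rank ker ∂_2 − rank ∂_3 = (18 − 17) − 0 = 1, and there is no ∂_3, so H_2 = Z.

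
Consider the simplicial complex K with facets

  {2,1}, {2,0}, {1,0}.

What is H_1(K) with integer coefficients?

Fix the vertex order 0 < 1 < 2 and write every simplex with vertices in increasing order. Then dim K = 1 and the simplices of K are:

  0-simplices (3): [0], [1], [2]
  1-simplices (3): [0,1], [0,2], [1,2]

so the chain groups are C_0 ≅ Z^3, C_1 ≅ Z^3.

The boundary map ∂_1: C_1 → C_0 maps an edge to its endpoints' difference, ∂[p,q] = q − p.
As a 3×3 matrix over Z this has rank 2, with invariant factors (1,1).

Reading off H_k = ker ∂_k / im ∂_{k+1}:

  H_1: rank ker ∂_1 − rank ∂_2 = (3 − 2) − 0 = 1, and there is no ∂_2, so H_1 ≅ Z.

H_1 ≅ Z.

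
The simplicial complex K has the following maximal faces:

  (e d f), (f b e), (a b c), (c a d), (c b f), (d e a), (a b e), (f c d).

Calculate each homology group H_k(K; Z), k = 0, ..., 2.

Take the total order a < b < c < d < e < f on the vertex set. Then K (dimension 2) consists of the simplices:

  0-simplices (6): a, b, c, d, e, f
  1-simplices (12): ab, ac, ad, ae, bc, be, bf, cd, cf, de, df, ef
  2-simplices (8): abc, abe, acd, ade, bcf, bef, cdf, def

so the chain groups are C_0 ≅ Z^6, C_1 ≅ Z^12, C_2 ≅ Z^8.

The boundary map ∂_1: C_1 → C_0 is given by ∂[p,q] = [q] − [p].
The 6×12 boundary matrix has rank 5 and Smith normal form diag(1,1,1,1,1).

∂_2: C_2 → C_1 maps a triangle to the signed sum of its edges. For instance
  ∂abe = be − ae + ab,
  ∂bef = ef − bf + be.
As a 12×8 matrix over Z this has rank 7, with invariant factors (1,1,1,1,1,1,1).

From H_k ≅ ker(∂_k) / im(∂_{k+1}) we obtain:

  H_0: rank C_0 − rank ∂_1 = 6 − 5 = 1, and the invariant factors of ∂_1 are all 1, so H_0 = Z.
  H_1: rank ker ∂_1 − rank ∂_2 = (12 − 5) − 7 = 0, and the invariant factors of ∂_2 are all 1, so H_1 = 0.
  H_2: rank ker ∂_2 − rank ∂_3 = (8 − 7) − 0 = 1, and there is no ∂_3, so H_2 = Z.

As a check, the Euler characteristic is 6 − 12 + 8 = 2, which agrees with 1 − 0 + 1 = 2.

H_0 = Z,  H_1 = 0,  H_2 = Z.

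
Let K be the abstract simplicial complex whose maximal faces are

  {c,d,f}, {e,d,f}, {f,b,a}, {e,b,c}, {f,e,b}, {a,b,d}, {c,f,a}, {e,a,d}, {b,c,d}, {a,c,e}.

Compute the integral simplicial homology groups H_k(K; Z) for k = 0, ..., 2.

H_0 ≅ Z,  H_1 ≅ Z/2,  H_2 = 0.

Fix the vertex order a < b < c < d < e < f and write every simplex with vertices in increasing order. Then dim K = 2 and the simplices of K are:

  0-simplices (6): a, b, c, d, e, f
  1-simplices (15): ab, ac, ad, ae, af, bc, bd, be, bf, cd, ce, cf, de, df, ef
  2-simplices (10): abd, abf, ace, acf, ade, bcd, bce, bef, cdf, def

giving chain groups C_0 ≅ Z^6, C_1 ≅ Z^15, C_2 ≅ Z^10.

The boundary map ∂_1: C_1 → C_0 sends each edge [p,q] (with p < q) to q − p. For instance
  ∂be = e − b.
The 6×15 boundary matrix has rank 5 and Smith normal form diag(1,1,1,1,1).

The boundary map ∂_2: C_2 → C_1 sends each 2-simplex [p,q,r] to [q,r] − [p,r] + [p,q]. For instance
  ∂ace = ce − ae + ac,
  ∂acf = cf − af + ac.
This gives a 15×10 integer matrix of rank 10; reducing to Smith normal form yields diagonal entries (1,1,1,1,1,1,1,1,1,2).

Now H_k = ker ∂_k / im ∂_{k+1}, so:

  H_0: rank C_0 − rank ∂_1 = 6 − 5 = 1, and the invariant factors of ∂_1 are all 1, so H_0 = Z.
  H_1: rank ker ∂_1 − rank ∂_2 = (15 − 5) − 10 = 0, and ∂_2 has invariant factor 2 > 1, so H_1 = Z/2.
  H_2: rank ker ∂_2 − rank ∂_3 = (10 − 10) − 0 = 0, and there is no ∂_3, so H_2 = 0.

As a check, the Euler characteristic is 6 − 15 + 10 = 1, which agrees with 1 − 0 + 0 = 1.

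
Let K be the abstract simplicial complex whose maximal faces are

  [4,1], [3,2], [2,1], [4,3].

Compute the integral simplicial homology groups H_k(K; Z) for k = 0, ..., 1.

H_0 = Z,  H_1 = Z.

Take the total order 1 < 2 < 3 < 4 on the vertex set. Then K (dimension 1) consists of the simplices:

  0-simplices (4): [1], [2], [3], [4]
  1-simplices (4): [1,2], [1,4], [2,3], [3,4]

so the chain groups are C_0 ≅ Z^4, C_1 ≅ Z^4.

∂_1: C_1 → C_0 sends each edge [p,q] (with p < q) to q − p. For instance
  ∂[3,4] = [4] − [3].
The 4×4 boundary matrix has rank 3 and Smith normal form diag(1,1,1).

From H_k ≅ ker(∂_k) / im(∂_{k+1}) we obtain:

  H_0: rank C_0 − rank ∂_1 = 4 − 3 = 1, and the invariant factors of ∂_1 are all 1, so H_0 ≅ Z.
  H_1: rank ker ∂_1 − rank ∂_2 = (4 − 3) − 0 = 1, and there is no ∂_2, so H_1 ≅ Z.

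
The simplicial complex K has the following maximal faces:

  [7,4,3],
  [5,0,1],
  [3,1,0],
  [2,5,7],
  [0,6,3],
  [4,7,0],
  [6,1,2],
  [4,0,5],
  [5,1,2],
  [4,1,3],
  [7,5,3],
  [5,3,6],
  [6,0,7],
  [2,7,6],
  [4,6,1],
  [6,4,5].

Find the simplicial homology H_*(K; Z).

We work with the vertex ordering 0 < 1 < 2 < 3 < 4 < 5 < 6 < 7. The simplices of K, each written with vertices in increasing order, are:

  0-simplices (8): [0], [1], [2], [3], [4], [5], [6], [7]
  1-simplices (24): (24 of them)
  2-simplices (16): [0,1,3], [0,1,5], [0,3,6], [0,4,5], [0,4,7], [0,6,7], [1,2,5], [1,2,6], [1,3,4], [1,4,6], [2,5,7], [2,6,7], [3,4,7], [3,5,6], [3,5,7], [4,5,6]

Hence C_0 ≅ Z^8, C_1 ≅ Z^24, C_2 ≅ Z^16.

The boundary map ∂_1: C_1 → C_0 is given by ∂[p,q] = [q] − [p]. For instance
  ∂[3,5] = [5] − [3].
The resulting 8×24 matrix has rank 7, and its Smith normal form has invariant factors (1,1,1,1,1,1,1).

The boundary map ∂_2: C_2 → C_1 acts by ∂[p,q,r] = [q,r] − [p,r] + [p,q]. For instance
  ∂[3,5,7] = [5,7] − [3,7] + [3,5],
  ∂[0,1,5] = [1,5] − [0,5] + [0,1].
This gives a 24×16 integer matrix of rank 15; reducing to Smith normal form yields diagonal entries (1,1,1,1,1,1,1,1,1,1,1,1,1,1,1).

Reading off H_k = ker ∂_k / im ∂_{k+1}:

  H_0: rank C_0 − rank ∂_1 = 8 − 7 = 1, and the invariant factors of ∂_1 are all 1, so H_0 ≅ Z.
  H_1: rank ker ∂_1 − rank ∂_2 = (24 − 7) − 15 = 2, and the invariant factors of ∂_2 are all 1, so H_1 ≅ Z^2.
  H_2: rank ker ∂_2 − rank ∂_3 = (16 − 15) − 0 = 1, and there is no ∂_3, so H_2 ≅ Z.

As a check, the Euler characteristic is 8 − 24 + 16 = 0, which agrees with 1 − 2 + 1 = 0.
(K is a triangulation of the torus T^2.)

H_0 = Z,  H_1 = Z^2,  H_2 = Z.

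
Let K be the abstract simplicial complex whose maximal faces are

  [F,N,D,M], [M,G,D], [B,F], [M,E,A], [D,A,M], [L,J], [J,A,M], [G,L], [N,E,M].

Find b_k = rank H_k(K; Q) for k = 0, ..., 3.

b_0 = 1, b_1 = 1, b_2 = 0, b_3 = 0.

K has 10 vertices, 18 edges, 9 triangles, 1 3-simplex.
rank ∂_0 = 0, rank ∂_1 = 9 ⇒ b_0 = 10 − 0 − 9 = 1; all invariant factors of ∂_1 are 1 so no torsion. So H_0 = Z.
rank ∂_1 = 9, rank ∂_2 = 8 ⇒ b_1 = 18 − 9 − 8 = 1; all invariant factors of ∂_2 are 1 so no torsion. So H_1 = Z.
rank ∂_2 = 8, rank ∂_3 = 1 ⇒ b_2 = 9 − 8 − 1 = 0; all invariant factors of ∂_3 are 1 so no torsion. So H_2 = 0.
rank ∂_3 = 1, rank ∂_4 = 0 ⇒ b_3 = 1 − 1 − 0 = 0. So H_3 = 0.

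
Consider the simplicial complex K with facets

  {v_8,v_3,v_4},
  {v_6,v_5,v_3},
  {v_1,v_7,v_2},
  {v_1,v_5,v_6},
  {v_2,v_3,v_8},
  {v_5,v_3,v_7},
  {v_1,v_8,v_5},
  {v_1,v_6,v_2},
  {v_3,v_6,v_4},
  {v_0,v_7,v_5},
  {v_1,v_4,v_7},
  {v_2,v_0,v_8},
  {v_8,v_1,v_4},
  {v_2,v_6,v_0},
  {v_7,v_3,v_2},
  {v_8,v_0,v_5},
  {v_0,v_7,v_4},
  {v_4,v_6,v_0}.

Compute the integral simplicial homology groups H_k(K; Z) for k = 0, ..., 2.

Take the total order v_0 < v_1 < v_2 < v_3 < v_4 < v_5 < v_6 < v_7 < v_8 on the vertex set. Then K (dimension 2) consists of the simplices:

  0-simplices (9): [v_0], [v_1], [v_2], [v_3], [v_4], [v_5], [v_6], [v_7], [v_8]
  1-simplices (27): (27 of them)
  2-simplices (18): (18 of them)

Hence C_0 ≅ Z^9, C_1 ≅ Z^27, C_2 ≅ Z^18.

Boundary ∂_1: C_1 → C_0 is given by ∂[p,q] = [q] − [p].
This gives a 9×27 integer matrix of rank 8; reducing to Smith normal form yields diagonal entries (1,1,1,1,1,1,1,1).

∂_2: C_2 → C_1 acts by ∂[p,q,r] = [q,r] − [p,r] + [p,q]. For instance
  ∂[v_0,v_2,v_8] = [v_2,v_8] − [v_0,v_8] + [v_0,v_2],
  ∂[v_1,v_5,v_8] = [v_5,v_8] − [v_1,v_8] + [v_1,v_5].
The resulting 27×18 matrix has rank 17, and its Smith normal form has invariant factors (1,1,1,1,1,1,1,1,1,1,1,1,1,1,1,1,1).

Computing H_k = (kernel of ∂_k) / (image of ∂_{k+1}):

  H_0: rank C_0 − rank ∂_1 = 9 − 8 = 1, and the invariant factors of ∂_1 are all 1, so H_0 = Z.
  H_1: rank ker ∂_1 − rank ∂_2 = (27 − 8) − 17 = 2, and the invariant factors of ∂_2 are all 1, so H_1 = Z^2.
  H_2: rank ker ∂_2 − rank ∂_3 = (18 − 17) − 0 = 1, and there is no ∂_3, so H_2 = Z.

As a check, the Euler characteristic is 9 − 27 + 18 = 0, which agrees with 1 − 2 + 1 = 0.
(K is a triangulation of the torus T^2.)

H_0 = Z,  H_1 = Z^2,  H_2 = Z.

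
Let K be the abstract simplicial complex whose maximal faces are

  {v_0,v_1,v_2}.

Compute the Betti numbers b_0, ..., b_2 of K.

K has 3 vertices, 3 edges, 1 triangle.
rank ∂_0 = 0, rank ∂_1 = 2 ⇒ b_0 = 3 − 0 − 2 = 1; all invariant factors of ∂_1 are 1 so no torsion. So H_0 = Z.
rank ∂_1 = 2, rank ∂_2 = 1 ⇒ b_1 = 3 − 2 − 1 = 0; all invariant factors of ∂_2 are 1 so no torsion. So H_1 = 0.
rank ∂_2 = 1, rank ∂_3 = 0 ⇒ b_2 = 1 − 1 − 0 = 0. So H_2 = 0.

b_0 = 1, b_1 = 0, b_2 = 0.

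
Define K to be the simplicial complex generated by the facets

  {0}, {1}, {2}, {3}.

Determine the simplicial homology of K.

Order the vertices as 0 < 1 < 2 < 3. Listing each simplex with vertices in this order, K has dimension 0 with simplices:

  0-simplices (4): [0], [1], [2], [3]

so the chain groups are C_0 ≅ Z^4.

From H_k ≅ ker(∂_k) / im(∂_{k+1}) we obtain:

  H_0: rank C_0 − rank ∂_1 = 4 − 0 = 4, and there is no ∂_1, so H_0 = Z^4.

H_0 ≅ Z^4.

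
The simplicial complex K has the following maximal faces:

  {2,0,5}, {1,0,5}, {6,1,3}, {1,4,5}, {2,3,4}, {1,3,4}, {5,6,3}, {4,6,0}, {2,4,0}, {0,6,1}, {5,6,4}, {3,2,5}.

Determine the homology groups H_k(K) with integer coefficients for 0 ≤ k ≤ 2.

H_0 = Z,  H_1 = Z/2,  H_2 = 0.

Order the vertices as 0 < 1 < 2 < 3 < 4 < 5 < 6. Listing each simplex with vertices in this order, K has dimension 2 with simplices:

  0-simplices (7): [0], [1], [2], [3], [4], [5], [6]
  1-simplices (18): [0,1], [0,2], [0,4], [0,5], [0,6], [1,3], [1,4], [1,5], [1,6], [2,3], [2,4], [2,5], [3,4], [3,5], [3,6], [4,5], [4,6], [5,6]
  2-simplices (12): [0,1,5], [0,1,6], [0,2,4], [0,2,5], [0,4,6], [1,3,4], [1,3,6], [1,4,5], [2,3,4], [2,3,5], [3,5,6], [4,5,6]

giving chain groups C_0 ≅ Z^7, C_1 ≅ Z^18, C_2 ≅ Z^12.

Boundary ∂_1: C_1 → C_0 sends each edge [p,q] (with p < q) to q − p. For instance
  ∂[0,2] = [2] − [0].
The resulting 7×18 matrix has rank 6, and its Smith normal form has invariant factors (1,1,1,1,1,1).

The boundary map ∂_2: C_2 → C_1 sends each 2-simplex [p,q,r] to [q,r] − [p,r] + [p,q]. For instance
  ∂[0,1,6] = [1,6] − [0,6] + [0,1],
  ∂[0,4,6] = [4,6] − [0,6] + [0,4].
The resulting 18×12 matrix has rank 12, and its Smith normal form has invariant factors (1,1,1,1,1,1,1,1,1,1,1,2).

From H_k ≅ ker(∂_k) / im(∂_{k+1}) we obtain:

  H_0: rank C_0 − rank ∂_1 = 7 − 6 = 1, and the invariant factors of ∂_1 are all 1, so H_0 = Z.
  H_1: rank ker ∂_1 − rank ∂_2 = (18 − 6) − 12 = 0, and ∂_2 has invariant factor 2 > 1, so H_1 = Z/2.
  H_2: rank ker ∂_2 − rank ∂_3 = (12 − 12) − 0 = 0, and there is no ∂_3, so H_2 = 0.

As a check, the Euler characteristic is 7 − 18 + 12 = 1, which agrees with 1 − 0 + 0 = 1.
(K is a triangulation of the real projective plane RP^2.)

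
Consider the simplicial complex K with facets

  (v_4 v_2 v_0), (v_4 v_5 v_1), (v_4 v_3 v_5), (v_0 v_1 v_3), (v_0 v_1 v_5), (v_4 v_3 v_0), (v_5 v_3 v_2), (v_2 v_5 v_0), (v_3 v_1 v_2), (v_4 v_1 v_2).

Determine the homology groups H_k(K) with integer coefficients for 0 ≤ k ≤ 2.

H_0 ≅ Z,  H_1 ≅ Z/2,  H_2 = 0.

We work with the vertex ordering v_0 < v_1 < v_2 < v_3 < v_4 < v_5. The simplices of K, each written with vertices in increasing order, are:

  0-simplices (6): [v_0], [v_1], [v_2], [v_3], [v_4], [v_5]
  1-simplices (15): (15 of them)
  2-simplices (10): [v_0,v_1,v_3], [v_0,v_1,v_5], [v_0,v_2,v_4], [v_0,v_2,v_5], [v_0,v_3,v_4], [v_1,v_2,v_3], [v_1,v_2,v_4], [v_1,v_4,v_5], [v_2,v_3,v_5], [v_3,v_4,v_5]

giving chain groups C_0 ≅ Z^6, C_1 ≅ Z^15, C_2 ≅ Z^10.

Boundary ∂_1: C_1 → C_0 maps an edge to its endpoints' difference, ∂[p,q] = q − p.
The 6×15 boundary matrix has rank 5 and Smith normal form diag(1,1,1,1,1).

Boundary ∂_2: C_2 → C_1 maps a triangle to the signed sum of its edges. For instance
  ∂[v_0,v_1,v_5] = [v_1,v_5] − [v_0,v_5] + [v_0,v_1],
  ∂[v_2,v_3,v_5] = [v_3,v_5] − [v_2,v_5] + [v_2,v_3].
The resulting 15×10 matrix has rank 10, and its Smith normal form has invariant factors (1,1,1,1,1,1,1,1,1,2).

Now H_k = ker ∂_k / im ∂_{k+1}, so:

  H_0: rank C_0 − rank ∂_1 = 6 − 5 = 1, and the invariant factors of ∂_1 are all 1, so H_0 = Z.
  H_1: rank ker ∂_1 − rank ∂_2 = (15 − 5) − 10 = 0, and ∂_2 has invariant factor 2 > 1, so H_1 = Z/2.
  H_2: rank ker ∂_2 − rank ∂_3 = (10 − 10) − 0 = 0, and there is no ∂_3, so H_2 = 0.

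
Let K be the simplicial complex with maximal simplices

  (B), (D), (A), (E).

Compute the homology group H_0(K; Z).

We work with the vertex ordering A < B < D < E. The simplices of K, each written with vertices in increasing order, are:

  0-simplices (4): A, B, D, E

giving chain groups C_0 ≅ Z^4.

From H_k ≅ ker(∂_k) / im(∂_{k+1}) we obtain:

  H_0: rank C_0 − rank ∂_1 = 4 − 0 = 4, and there is no ∂_1, so H_0 ≅ Z^4.

H_0 = Z^4.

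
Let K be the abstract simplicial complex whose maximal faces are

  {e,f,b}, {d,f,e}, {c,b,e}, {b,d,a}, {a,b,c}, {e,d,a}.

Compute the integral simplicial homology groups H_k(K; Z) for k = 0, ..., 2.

H_0 ≅ Z,  H_1 ≅ Z,  H_2 = 0.

Fix the vertex order a < b < c < d < e < f and write every simplex with vertices in increasing order. Then dim K = 2 and the simplices of K are:

  0-simplices (6): a, b, c, d, e, f
  1-simplices (12): ab, ac, ad, ae, bc, bd, be, bf, ce, de, df, ef
  2-simplices (6): abc, abd, ade, bce, bef, def

so the chain groups are C_0 ≅ Z^6, C_1 ≅ Z^12, C_2 ≅ Z^6.

Boundary ∂_1: C_1 → C_0 maps an edge to its endpoints' difference, ∂[p,q] = q − p.
The 6×12 boundary matrix has rank 5 and Smith normal form diag(1,1,1,1,1).

∂_2: C_2 → C_1 acts by ∂[p,q,r] = [q,r] − [p,r] + [p,q]. For instance
  ∂def = ef − df + de,
  ∂bef = ef − bf + be.
The resulting 12×6 matrix has rank 6, and its Smith normal form has invariant factors (1,1,1,1,1,1).

Now H_k = ker ∂_k / im ∂_{k+1}, so:

  H_0: rank C_0 − rank ∂_1 = 6 − 5 = 1, and the invariant factors of ∂_1 are all 1, so H_0 = Z.
  H_1: rank ker ∂_1 − rank ∂_2 = (12 − 5) − 6 = 1, and the invariant factors of ∂_2 are all 1, so H_1 = Z.
  H_2: rank ker ∂_2 − rank ∂_3 = (6 − 6) − 0 = 0, and there is no ∂_3, so H_2 = 0.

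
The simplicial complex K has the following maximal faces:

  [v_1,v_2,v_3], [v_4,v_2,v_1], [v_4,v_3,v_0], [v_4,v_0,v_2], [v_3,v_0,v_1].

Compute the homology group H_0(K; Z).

H_0 = Z.

Fix the vertex order v_0 < v_1 < v_2 < v_3 < v_4 and write every simplex with vertices in increasing order. Then dim K = 2 and the simplices of K are:

  0-simplices (5): [v_0], [v_1], [v_2], [v_3], [v_4]
  1-simplices (10): [v_0,v_1], [v_0,v_2], [v_0,v_3], [v_0,v_4], [v_1,v_2], [v_1,v_3], [v_1,v_4], [v_2,v_3], [v_2,v_4], [v_3,v_4]
  2-simplices (5): [v_0,v_1,v_3], [v_0,v_2,v_4], [v_0,v_3,v_4], [v_1,v_2,v_3], [v_1,v_2,v_4]

Hence C_0 ≅ Z^5, C_1 ≅ Z^10, C_2 ≅ Z^5.

The boundary map ∂_1: C_1 → C_0 maps an edge to its endpoints' difference, ∂[p,q] = q − p. For instance
  ∂[v_0,v_1] = [v_1] − [v_0].
As a 5×10 matrix over Z this has rank 4, with invariant factors (1,1,1,1).

The boundary map ∂_2: C_2 → C_1 sends each 2-simplex [p,q,r] to [q,r] − [p,r] + [p,q]. For instance
  ∂[v_0,v_1,v_3] = [v_1,v_3] − [v_0,v_3] + [v_0,v_1],
  ∂[v_1,v_2,v_3] = [v_2,v_3] − [v_1,v_3] + [v_1,v_2].
The resulting 10×5 matrix has rank 5, and its Smith normal form has invariant factors (1,1,1,1,1).

Now H_k = ker ∂_k / im ∂_{k+1}, so:

  H_0: rank C_0 − rank ∂_1 = 5 − 4 = 1, and the invariant factors of ∂_1 are all 1, so H_0 = Z.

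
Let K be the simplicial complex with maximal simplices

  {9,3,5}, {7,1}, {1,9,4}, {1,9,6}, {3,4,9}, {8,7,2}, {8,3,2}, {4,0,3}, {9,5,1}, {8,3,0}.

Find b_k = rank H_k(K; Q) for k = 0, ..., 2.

K has 10 vertices, 19 edges, 9 triangles.
rank ∂_0 = 0, rank ∂_1 = 9 ⇒ b_0 = 10 − 0 − 9 = 1; all invariant factors of ∂_1 are 1 so no torsion. So H_0 = Z.
rank ∂_1 = 9, rank ∂_2 = 9 ⇒ b_1 = 19 − 9 − 9 = 1; all invariant factors of ∂_2 are 1 so no torsion. So H_1 = Z.
rank ∂_2 = 9, rank ∂_3 = 0 ⇒ b_2 = 9 − 9 − 0 = 0. So H_2 = 0.

b_0 = 1, b_1 = 1, b_2 = 0.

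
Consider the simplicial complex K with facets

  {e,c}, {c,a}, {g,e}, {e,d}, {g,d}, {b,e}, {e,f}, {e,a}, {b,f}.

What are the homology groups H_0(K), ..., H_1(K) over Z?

H_0 ≅ Z,  H_1 ≅ Z^3.

Take the total order a < b < c < d < e < f < g on the vertex set. Then K (dimension 1) consists of the simplices:

  0-simplices (7): a, b, c, d, e, f, g
  1-simplices (9): ac, ae, be, bf, ce, de, dg, ef, eg

giving chain groups C_0 ≅ Z^7, C_1 ≅ Z^9.

Boundary ∂_1: C_1 → C_0 maps an edge to its endpoints' difference, ∂[p,q] = q − p. For instance
  ∂eg = g − e.
This gives a 7×9 integer matrix of rank 6; reducing to Smith normal form yields diagonal entries (1,1,1,1,1,1).

Reading off H_k = ker ∂_k / im ∂_{k+1}:

  H_0: rank C_0 − rank ∂_1 = 7 − 6 = 1, and the invariant factors of ∂_1 are all 1, so H_0 = Z.
  H_1: rank ker ∂_1 − rank ∂_2 = (9 − 6) − 0 = 3, and there is no ∂_2, so H_1 = Z^3.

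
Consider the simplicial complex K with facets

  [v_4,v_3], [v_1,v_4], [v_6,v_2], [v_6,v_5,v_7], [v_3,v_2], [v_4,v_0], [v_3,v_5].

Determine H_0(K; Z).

H_0 ≅ Z.

Order the vertices as v_0 < v_1 < v_2 < v_3 < v_4 < v_5 < v_6 < v_7. Listing each simplex with vertices in this order, K has dimension 2 with simplices:

  0-simplices (8): [v_0], [v_1], [v_2], [v_3], [v_4], [v_5], [v_6], [v_7]
  1-simplices (9): [v_0,v_4], [v_1,v_4], [v_2,v_3], [v_2,v_6], [v_3,v_4], [v_3,v_5], [v_5,v_6], [v_5,v_7], [v_6,v_7]
  2-simplices (1): [v_5,v_6,v_7]

so the chain groups are C_0 ≅ Z^8, C_1 ≅ Z^9, C_2 ≅ Z^1.

The boundary map ∂_1: C_1 → C_0 sends each edge [p,q] (with p < q) to q − p. For instance
  ∂[v_2,v_3] = [v_3] − [v_2].
As a 8×9 matrix over Z this has rank 7, with invariant factors (1,1,1,1,1,1,1).

∂_2: C_2 → C_1 acts by ∂[p,q,r] = [q,r] − [p,r] + [p,q]. For instance
  ∂[v_5,v_6,v_7] = [v_6,v_7] − [v_5,v_7] + [v_5,v_6].
As a 9×1 matrix over Z this has rank 1, with invariant factors (1).

From H_k ≅ ker(∂_k) / im(∂_{k+1}) we obtain:

  H_0: rank C_0 − rank ∂_1 = 8 − 7 = 1, and the invariant factors of ∂_1 are all 1, so H_0 ≅ Z.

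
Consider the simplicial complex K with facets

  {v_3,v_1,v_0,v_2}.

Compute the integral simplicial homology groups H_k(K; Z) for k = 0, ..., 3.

H_0 ≅ Z,  H_1 = 0,  H_2 = 0,  H_3 = 0.

We work with the vertex ordering v_0 < v_1 < v_2 < v_3. The simplices of K, each written with vertices in increasing order, are:

  0-simplices (4): [v_0], [v_1], [v_2], [v_3]
  1-simplices (6): [v_0,v_1], [v_0,v_2], [v_0,v_3], [v_1,v_2], [v_1,v_3], [v_2,v_3]
  2-simplices (4): [v_0,v_1,v_2], [v_0,v_1,v_3], [v_0,v_2,v_3], [v_1,v_2,v_3]
  3-simplices (1): [v_0,v_1,v_2,v_3]

giving chain groups C_0 ≅ Z^4, C_1 ≅ Z^6, C_2 ≅ Z^4, C_3 ≅ Z^1.

Boundary ∂_1: C_1 → C_0 sends each edge [p,q] (with p < q) to q − p.
The resulting 4×6 matrix has rank 3, and its Smith normal form has invariant factors (1,1,1).

The boundary map ∂_2: C_2 → C_1 sends each 2-simplex [p,q,r] to [q,r] − [p,r] + [p,q]. For instance
  ∂[v_0,v_2,v_3] = [v_2,v_3] − [v_0,v_3] + [v_0,v_2],
  ∂[v_0,v_1,v_3] = [v_1,v_3] − [v_0,v_3] + [v_0,v_1].
The resulting 6×4 matrix has rank 3, and its Smith normal form has invariant factors (1,1,1).

Boundary ∂_3: C_3 → C_2 sends each 3-simplex σ to the alternating sum Σ_i (−1)^i (σ with its i-th vertex removed). For instance
  ∂[v_0,v_1,v_2,v_3] = [v_1,v_2,v_3] − [v_0,v_2,v_3] + [v_0,v_1,v_3] − [v_0,v_1,v_2].
The 4×1 boundary matrix has rank 1 and Smith normal form diag(1).

From H_k ≅ ker(∂_k) / im(∂_{k+1}) we obtain:

  H_0: rank C_0 − rank ∂_1 = 4 − 3 = 1, and the invariant factors of ∂_1 are all 1, so H_0 ≅ Z.
  H_1: rank ker ∂_1 − rank ∂_2 = (6 − 3) − 3 = 0, and the invariant factors of ∂_2 are all 1, so H_1 ≅ 0.
  H_2: rank ker ∂_2 − rank ∂_3 = (4 − 3) − 1 = 0, and the invariant factors of ∂_3 are all 1, so H_2 ≅ 0.
  H_3: rank ker ∂_3 − rank ∂_4 = (1 − 1) − 0 = 0, and there is no ∂_4, so H_3 ≅ 0.

(K is a triangulation of the 3-simplex.)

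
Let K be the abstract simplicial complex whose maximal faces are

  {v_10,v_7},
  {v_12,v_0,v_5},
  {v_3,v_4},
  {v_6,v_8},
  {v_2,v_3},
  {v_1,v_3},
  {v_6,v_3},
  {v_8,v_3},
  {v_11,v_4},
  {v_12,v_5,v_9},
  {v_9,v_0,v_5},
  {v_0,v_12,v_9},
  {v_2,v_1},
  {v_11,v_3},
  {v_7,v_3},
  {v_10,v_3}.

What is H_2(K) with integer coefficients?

Take the total order v_0 < v_1 < v_2 < v_3 < v_4 < v_5 < v_6 < v_7 < v_8 < v_9 < v_10 < v_11 < v_12 on the vertex set. Then K (dimension 2) consists of the simplices:

  0-simplices (13): [v_0], [v_1], [v_2], [v_3], [v_4], [v_5], [v_6], [v_7], [v_8], [v_9], [v_10], [v_11], [v_12]
  1-simplices (18): (18 of them)
  2-simplices (4): [v_0,v_5,v_9], [v_0,v_5,v_12], [v_0,v_9,v_12], [v_5,v_9,v_12]

Hence C_0 ≅ Z^13, C_1 ≅ Z^18, C_2 ≅ Z^4.

Boundary ∂_1: C_1 → C_0 maps an edge to its endpoints' difference, ∂[p,q] = q − p. For instance
  ∂[v_6,v_8] = [v_8] − [v_6].
As a 13×18 matrix over Z this has rank 11, with invariant factors (1,1,1,1,1,1,1,1,1,1,1).

Boundary ∂_2: C_2 → C_1 acts by ∂[p,q,r] = [q,r] − [p,r] + [p,q]. For instance
  ∂[v_0,v_5,v_12] = [v_5,v_12] − [v_0,v_12] + [v_0,v_5],
  ∂[v_0,v_5,v_9] = [v_5,v_9] − [v_0,v_9] + [v_0,v_5].
The resulting 18×4 matrix has rank 3, and its Smith normal form has invariant factors (1,1,1).

Reading off H_k = ker ∂_k / im ∂_{k+1}:

  H_2: rank ker ∂_2 − rank ∂_3 = (4 − 3) − 0 = 1, and there is no ∂_3, so H_2 ≅ Z.

(K is a triangulation of the disjoint union of the 2-sphere S^2 and a wedge of 4 circles.)

H_2 = Z.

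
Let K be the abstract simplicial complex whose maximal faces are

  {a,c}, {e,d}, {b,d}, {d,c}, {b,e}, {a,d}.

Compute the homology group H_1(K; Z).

H_1 ≅ Z^2.

Take the total order a < b < c < d < e on the vertex set. Then K (dimension 1) consists of the simplices:

  0-simplices (5): a, b, c, d, e
  1-simplices (6): ac, ad, bd, be, cd, de

giving chain groups C_0 ≅ Z^5, C_1 ≅ Z^6.

Boundary ∂_1: C_1 → C_0 is given by ∂[p,q] = [q] − [p].
This gives a 5×6 integer matrix of rank 4; reducing to Smith normal form yields diagonal entries (1,1,1,1).

From H_k ≅ ker(∂_k) / im(∂_{k+1}) we obtain:

  H_1: rank ker ∂_1 − rank ∂_2 = (6 − 4) − 0 = 2, and there is no ∂_2, so H_1 = Z^2.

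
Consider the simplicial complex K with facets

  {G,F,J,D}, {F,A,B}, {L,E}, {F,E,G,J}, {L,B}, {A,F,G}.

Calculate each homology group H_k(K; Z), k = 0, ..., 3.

H_0 = Z,  H_1 = Z,  H_2 = 0,  H_3 = 0.

We work with the vertex ordering A < B < D < E < F < G < J < L. The simplices of K, each written with vertices in increasing order, are:

  0-simplices (8): A, B, D, E, F, G, J, L
  1-simplices (15): AB, AF, AG, BF, BL, DF, DG, DJ, EF, EG, EJ, EL, FG, FJ, GJ
  2-simplices (9): ABF, AFG, DFG, DFJ, DGJ, EFG, EFJ, EGJ, FGJ
  3-simplices (2): DFGJ, EFGJ

so the chain groups are C_0 ≅ Z^8, C_1 ≅ Z^15, C_2 ≅ Z^9, C_3 ≅ Z^2.

∂_1: C_1 → C_0 maps an edge to its endpoints' difference, ∂[p,q] = q − p. For instance
  ∂GJ = J − G.
The 8×15 boundary matrix has rank 7 and Smith normal form diag(1,1,1,1,1,1,1).

Boundary ∂_2: C_2 → C_1 maps a triangle to the signed sum of its edges. For instance
  ∂AFG = FG − AG + AF,
  ∂FGJ = GJ − FJ + FG.
The resulting 15×9 matrix has rank 7, and its Smith normal form has invariant factors (1,1,1,1,1,1,1).

∂_3: C_3 → C_2 sends each 3-simplex σ to the alternating sum Σ_i (−1)^i (σ with its i-th vertex removed). For instance
  ∂EFGJ = FGJ − EGJ + EFJ − EFG,
  ∂DFGJ = FGJ − DGJ + DFJ − DFG.
The 9×2 boundary matrix has rank 2 and Smith normal form diag(1,1).

Reading off H_k = ker ∂_k / im ∂_{k+1}:

  H_0: rank C_0 − rank ∂_1 = 8 − 7 = 1, and the invariant factors of ∂_1 are all 1, so H_0 = Z.
  H_1: rank ker ∂_1 − rank ∂_2 = (15 − 7) − 7 = 1, and the invariant factors of ∂_2 are all 1, so H_1 = Z.
  H_2: rank ker ∂_2 − rank ∂_3 = (9 − 7) − 2 = 0, and the invariant factors of ∂_3 are all 1, so H_2 = 0.
  H_3: rank ker ∂_3 − rank ∂_4 = (2 − 2) − 0 = 0, and there is no ∂_4, so H_3 = 0.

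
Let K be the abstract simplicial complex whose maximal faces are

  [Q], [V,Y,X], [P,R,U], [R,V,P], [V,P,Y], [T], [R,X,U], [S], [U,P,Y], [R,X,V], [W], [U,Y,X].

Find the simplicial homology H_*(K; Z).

H_0 = Z^5,  H_1 = 0,  H_2 = Z.

Order the vertices as P < Q < R < S < T < U < V < W < X < Y. Listing each simplex with vertices in this order, K has dimension 2 with simplices:

  0-simplices (10): P, Q, R, S, T, U, V, W, X, Y
  1-simplices (12): PR, PU, PV, PY, RU, RV, RX, UX, UY, VX, VY, XY
  2-simplices (8): PRU, PRV, PUY, PVY, RUX, RVX, UXY, VXY

Hence C_0 ≅ Z^10, C_1 ≅ Z^12, C_2 ≅ Z^8.

Boundary ∂_1: C_1 → C_0 maps an edge to its endpoints' difference, ∂[p,q] = q − p. For instance
  ∂RV = V − R.
The resulting 10×12 matrix has rank 5, and its Smith normal form has invariant factors (1,1,1,1,1).

The boundary map ∂_2: C_2 → C_1 sends each 2-simplex [p,q,r] to [q,r] − [p,r] + [p,q]. For instance
  ∂PUY = UY − PY + PU,
  ∂PRU = RU − PU + PR.
As a 12×8 matrix over Z this has rank 7, with invariant factors (1,1,1,1,1,1,1).

Reading off H_k = ker ∂_k / im ∂_{k+1}:

  H_0: rank C_0 − rank ∂_1 = 10 − 5 = 5, and the invariant factors of ∂_1 are all 1, so H_0 = Z^5.
  H_1: rank ker ∂_1 − rank ∂_2 = (12 − 5) − 7 = 0, and the invariant factors of ∂_2 are all 1, so H_1 = 0.
  H_2: rank ker ∂_2 − rank ∂_3 = (8 − 7) − 0 = 1, and there is no ∂_3, so H_2 = Z.

As a check, the Euler characteristic is 10 − 12 + 8 = 6, which agrees with 5 − 0 + 1 = 6.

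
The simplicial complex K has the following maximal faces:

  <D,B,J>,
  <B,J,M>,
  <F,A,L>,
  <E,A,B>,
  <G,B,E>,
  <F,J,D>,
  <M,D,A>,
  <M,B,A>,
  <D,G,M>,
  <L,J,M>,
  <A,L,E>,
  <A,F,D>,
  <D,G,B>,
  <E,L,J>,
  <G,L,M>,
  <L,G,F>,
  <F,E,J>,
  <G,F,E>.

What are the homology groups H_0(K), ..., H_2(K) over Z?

We work with the vertex ordering A < B < D < E < F < G < J < L < M. The simplices of K, each written with vertices in increasing order, are:

  0-simplices (9): A, B, D, E, F, G, J, L, M
  1-simplices (27): AB, AD, AE, AF, AL, AM, BD, BE, BG, BJ, BM, DF, DG, DJ, DM, EF, EG, EJ, EL, FG, FJ, FL, GL, GM, JL, JM, LM
  2-simplices (18): ABE, ABM, ADF, ADM, AEL, AFL, BDG, BDJ, BEG, BJM, DFJ, DGM, EFG, EFJ, EJL, FGL, GLM, JLM

giving chain groups C_0 ≅ Z^9, C_1 ≅ Z^27, C_2 ≅ Z^18.

∂_1: C_1 → C_0 is given by ∂[p,q] = [q] − [p]. For instance
  ∂EJ = J − E.
This gives a 9×27 integer matrix of rank 8; reducing to Smith normal form yields diagonal entries (1,1,1,1,1,1,1,1).

The boundary map ∂_2: C_2 → C_1 maps a triangle to the signed sum of its edges. For instance
  ∂ABE = BE − AE + AB,
  ∂GLM = LM − GM + GL.
The resulting 27×18 matrix has rank 18, and its Smith normal form has invariant factors (1,1,1,1,1,1,1,1,1,1,1,1,1,1,1,1,1,2).

Now H_k = ker ∂_k / im ∂_{k+1}, so:

  H_0: rank C_0 − rank ∂_1 = 9 − 8 = 1, and the invariant factors of ∂_1 are all 1, so H_0 = Z.
  H_1: rank ker ∂_1 − rank ∂_2 = (27 − 8) − 18 = 1, and ∂_2 has invariant factor 2 > 1, so H_1 = Z ⊕ Z/2.
  H_2: rank ker ∂_2 − rank ∂_3 = (18 − 18) − 0 = 0, and there is no ∂_3, so H_2 = 0.

As a check, the Euler characteristic is 9 − 27 + 18 = 0, which agrees with 1 − 1 + 0 = 0.
(K is a triangulation of the Klein bottle.)

H_0 = Z,  H_1 = Z ⊕ Z/2,  H_2 = 0.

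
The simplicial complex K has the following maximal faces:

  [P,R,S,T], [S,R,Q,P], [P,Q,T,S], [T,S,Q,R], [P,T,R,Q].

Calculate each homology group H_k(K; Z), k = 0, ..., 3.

H_0 = Z,  H_1 = 0,  H_2 = 0,  H_3 = Z.

Fix the vertex order P < Q < R < S < T and write every simplex with vertices in increasing order. Then dim K = 3 and the simplices of K are:

  0-simplices (5): P, Q, R, S, T
  1-simplices (10): PQ, PR, PS, PT, QR, QS, QT, RS, RT, ST
  2-simplices (10): PQR, PQS, PQT, PRS, PRT, PST, QRS, QRT, QST, RST
  3-simplices (5): PQRS, PQRT, PQST, PRST, QRST

so the chain groups are C_0 ≅ Z^5, C_1 ≅ Z^10, C_2 ≅ Z^10, C_3 ≅ Z^5.

The boundary map ∂_1: C_1 → C_0 is given by ∂[p,q] = [q] − [p]. For instance
  ∂PT = T − P.
The resulting 5×10 matrix has rank 4, and its Smith normal form has invariant factors (1,1,1,1).

The boundary map ∂_2: C_2 → C_1 sends each 2-simplex [p,q,r] to [q,r] − [p,r] + [p,q]. For instance
  ∂QRS = RS − QS + QR,
  ∂PQT = QT − PT + PQ.
This gives a 10×10 integer matrix of rank 6; reducing to Smith normal form yields diagonal entries (1,1,1,1,1,1).

Boundary ∂_3: C_3 → C_2 sends each 3-simplex σ to the alternating sum Σ_i (−1)^i (σ with its i-th vertex removed). For instance
  ∂QRST = RST − QST + QRT − QRS,
  ∂PRST = RST − PST + PRT − PRS.
This gives a 10×5 integer matrix of rank 4; reducing to Smith normal form yields diagonal entries (1,1,1,1).

Reading off H_k = ker ∂_k / im ∂_{k+1}:

  H_0: rank C_0 − rank ∂_1 = 5 − 4 = 1, and the invariant factors of ∂_1 are all 1, so H_0 = Z.
  H_1: rank ker ∂_1 − rank ∂_2 = (10 − 4) − 6 = 0, and the invariant factors of ∂_2 are all 1, so H_1 = 0.
  H_2: rank ker ∂_2 − rank ∂_3 = (10 − 6) − 4 = 0, and the invariant factors of ∂_3 are all 1, so H_2 = 0.
  H_3: rank ker ∂_3 − rank ∂_4 = (5 − 4) − 0 = 1, and there is no ∂_4, so H_3 = Z.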